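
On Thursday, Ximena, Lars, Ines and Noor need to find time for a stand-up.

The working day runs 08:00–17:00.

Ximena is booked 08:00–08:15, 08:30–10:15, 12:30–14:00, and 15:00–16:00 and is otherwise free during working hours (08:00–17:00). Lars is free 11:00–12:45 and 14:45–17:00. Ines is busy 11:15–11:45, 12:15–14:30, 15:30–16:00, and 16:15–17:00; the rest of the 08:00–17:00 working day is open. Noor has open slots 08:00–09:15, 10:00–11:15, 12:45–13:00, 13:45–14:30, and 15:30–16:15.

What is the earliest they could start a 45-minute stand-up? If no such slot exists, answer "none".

none

Ximena free within 08:00–17:00: 08:15–08:30, 10:15–12:30, 14:00–15:00, 16:00–17:00.
Ines free within 08:00–17:00: 08:00–11:15, 11:45–12:15, 14:30–15:30, 16:00–16:15.
Ximena ∩ Lars: 11:00–12:30, 14:45–15:00, 16:00–17:00.
Ximena ∩ Lars ∩ Ines: 11:00–11:15, 11:45–12:15, 14:45–15:00, 16:00–16:15.
Ximena ∩ Lars ∩ Ines ∩ Noor: 11:00–11:15, 16:00–16:15.
Windows ≥ 45 min: (none).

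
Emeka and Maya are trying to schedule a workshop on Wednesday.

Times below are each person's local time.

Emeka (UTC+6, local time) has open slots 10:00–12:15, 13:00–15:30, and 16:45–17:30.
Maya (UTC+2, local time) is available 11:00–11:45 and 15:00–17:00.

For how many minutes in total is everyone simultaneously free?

Emeka → UTC: 04:00–06:15, 07:00–09:30, 10:45–11:30.
Maya → UTC: 09:00–09:45, 13:00–15:00.
Emeka ∩ Maya: 09:00–09:30.
Total common minutes: 30.

30 minutes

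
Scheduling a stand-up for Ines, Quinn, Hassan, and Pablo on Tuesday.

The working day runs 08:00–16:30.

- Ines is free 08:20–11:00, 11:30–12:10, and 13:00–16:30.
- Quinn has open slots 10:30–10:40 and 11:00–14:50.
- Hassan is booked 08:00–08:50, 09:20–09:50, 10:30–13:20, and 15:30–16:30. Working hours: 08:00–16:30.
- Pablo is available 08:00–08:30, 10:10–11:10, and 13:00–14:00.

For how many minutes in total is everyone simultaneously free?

40 minutes

Hassan free within 08:00–16:30: 08:50–09:20, 09:50–10:30, 13:20–15:30.
Ines ∩ Quinn: 10:30–10:40, 11:30–12:10, 13:00–14:50.
Ines ∩ Quinn ∩ Hassan: 13:20–14:50.
Ines ∩ Quinn ∩ Hassan ∩ Pablo: 13:20–14:00.
Total common minutes: 40.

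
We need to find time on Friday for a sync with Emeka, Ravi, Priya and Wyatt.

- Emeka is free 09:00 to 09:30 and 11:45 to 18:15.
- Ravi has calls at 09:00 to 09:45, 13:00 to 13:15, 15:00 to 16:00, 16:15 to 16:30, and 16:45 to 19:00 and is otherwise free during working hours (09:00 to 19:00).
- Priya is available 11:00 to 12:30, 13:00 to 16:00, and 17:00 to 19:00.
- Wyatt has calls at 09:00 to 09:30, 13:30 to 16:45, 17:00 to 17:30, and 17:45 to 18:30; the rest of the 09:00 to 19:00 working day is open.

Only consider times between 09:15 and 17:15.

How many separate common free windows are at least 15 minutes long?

Ravi free within 09:00–19:00: 09:45–13:00, 13:15–15:00, 16:00–16:15, 16:30–16:45.
Wyatt free within 09:00–19:00: 09:30–13:30, 16:45–17:00, 17:30–17:45, 18:30–19:00.
Emeka ∩ Ravi: 11:45–13:00, 13:15–15:00, 16:00–16:15, 16:30–16:45.
Emeka ∩ Ravi ∩ Priya: 11:45–12:30, 13:15–15:00.
Emeka ∩ Ravi ∩ Priya ∩ Wyatt: 11:45–12:30, 13:15–13:30.
Restricted to 09:15–17:15: 11:45–12:30, 13:15–13:30.
Windows ≥ 15 min: 11:45–12:30, 13:15–13:30.
That's 2 windows.

2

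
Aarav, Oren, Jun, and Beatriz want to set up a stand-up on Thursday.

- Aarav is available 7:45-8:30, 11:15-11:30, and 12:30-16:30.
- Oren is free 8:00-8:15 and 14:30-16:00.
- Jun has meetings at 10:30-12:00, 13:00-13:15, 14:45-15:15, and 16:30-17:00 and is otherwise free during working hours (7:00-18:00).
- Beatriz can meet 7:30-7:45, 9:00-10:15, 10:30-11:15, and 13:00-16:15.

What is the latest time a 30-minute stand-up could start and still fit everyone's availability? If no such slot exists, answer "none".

Jun free within 07:00–18:00: 07:00–10:30, 12:00–13:00, 13:15–14:45, 15:15–16:30, 17:00–18:00.
Aarav ∩ Oren: 08:00–08:15, 14:30–16:00.
Aarav ∩ Oren ∩ Jun: 08:00–08:15, 14:30–14:45, 15:15–16:00.
Aarav ∩ Oren ∩ Jun ∩ Beatriz: 14:30–14:45, 15:15–16:00.
Windows ≥ 30 min: 15:15–16:00.
Latest start in the last window 15:15–16:00 is 16:00 − 30 min = 15:30.

15:30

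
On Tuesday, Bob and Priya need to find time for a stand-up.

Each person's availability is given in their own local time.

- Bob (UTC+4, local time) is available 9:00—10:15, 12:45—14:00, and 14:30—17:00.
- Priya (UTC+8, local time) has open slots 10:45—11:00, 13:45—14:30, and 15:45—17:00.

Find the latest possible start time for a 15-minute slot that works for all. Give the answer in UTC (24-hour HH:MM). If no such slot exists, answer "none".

Bob → UTC: 05:00–06:15, 08:45–10:00, 10:30–13:00.
Priya → UTC: 02:45–03:00, 05:45–06:30, 07:45–09:00.
Bob ∩ Priya: 05:45–06:15, 08:45–09:00.
Windows ≥ 15 min: 05:45–06:15, 08:45–09:00.
Latest start in the last window 08:45–09:00 is 09:00 − 15 min = 08:45.

08:45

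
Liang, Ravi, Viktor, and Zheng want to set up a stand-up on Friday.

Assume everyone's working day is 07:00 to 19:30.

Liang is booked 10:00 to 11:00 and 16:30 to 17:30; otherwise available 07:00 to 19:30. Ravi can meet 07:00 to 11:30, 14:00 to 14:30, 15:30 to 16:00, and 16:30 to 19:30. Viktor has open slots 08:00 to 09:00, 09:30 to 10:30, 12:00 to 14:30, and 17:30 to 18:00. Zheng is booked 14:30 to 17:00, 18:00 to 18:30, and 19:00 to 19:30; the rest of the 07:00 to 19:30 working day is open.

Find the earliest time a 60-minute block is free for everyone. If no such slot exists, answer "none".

08:00

Liang free within 07:00–19:30: 07:00–10:00, 11:00–16:30, 17:30–19:30.
Zheng free within 07:00–19:30: 07:00–14:30, 17:00–18:00, 18:30–19:00.
Liang ∩ Ravi: 07:00–10:00, 11:00–11:30, 14:00–14:30, 15:30–16:00, 17:30–19:30.
Liang ∩ Ravi ∩ Viktor: 08:00–09:00, 09:30–10:00, 14:00–14:30, 17:30–18:00.
Liang ∩ Ravi ∩ Viktor ∩ Zheng: 08:00–09:00, 09:30–10:00, 14:00–14:30, 17:30–18:00.
Windows ≥ 60 min: 08:00–09:00.
Earliest such window starts at 08:00.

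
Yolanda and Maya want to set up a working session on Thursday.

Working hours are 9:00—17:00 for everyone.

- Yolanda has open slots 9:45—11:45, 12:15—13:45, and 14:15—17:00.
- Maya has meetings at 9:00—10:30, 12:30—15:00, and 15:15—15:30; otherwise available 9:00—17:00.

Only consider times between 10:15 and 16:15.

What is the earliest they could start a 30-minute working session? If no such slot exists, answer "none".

10:30

Maya free within 09:00–17:00: 10:30–12:30, 15:00–15:15, 15:30–17:00.
Yolanda ∩ Maya: 10:30–11:45, 12:15–12:30, 15:00–15:15, 15:30–17:00.
Restricted to 10:15–16:15: 10:30–11:45, 12:15–12:30, 15:00–15:15, 15:30–16:15.
Windows ≥ 30 min: 10:30–11:45, 15:30–16:15.
Earliest such window starts at 10:30.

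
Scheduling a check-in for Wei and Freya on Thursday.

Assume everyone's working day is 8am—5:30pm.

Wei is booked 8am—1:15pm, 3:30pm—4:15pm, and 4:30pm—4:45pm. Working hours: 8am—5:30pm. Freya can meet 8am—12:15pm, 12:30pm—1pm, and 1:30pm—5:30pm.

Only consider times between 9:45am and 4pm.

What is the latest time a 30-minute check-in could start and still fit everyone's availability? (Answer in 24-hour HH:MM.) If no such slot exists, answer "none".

15:00

Wei free within 08:00–17:30: 13:15–15:30, 16:15–16:30, 16:45–17:30.
Wei ∩ Freya: 13:30–15:30, 16:15–16:30, 16:45–17:30.
Restricted to 09:45–16:00: 13:30–15:30.
Windows ≥ 30 min: 13:30–15:30.
Latest start in the last window 13:30–15:30 is 15:30 − 30 min = 15:00.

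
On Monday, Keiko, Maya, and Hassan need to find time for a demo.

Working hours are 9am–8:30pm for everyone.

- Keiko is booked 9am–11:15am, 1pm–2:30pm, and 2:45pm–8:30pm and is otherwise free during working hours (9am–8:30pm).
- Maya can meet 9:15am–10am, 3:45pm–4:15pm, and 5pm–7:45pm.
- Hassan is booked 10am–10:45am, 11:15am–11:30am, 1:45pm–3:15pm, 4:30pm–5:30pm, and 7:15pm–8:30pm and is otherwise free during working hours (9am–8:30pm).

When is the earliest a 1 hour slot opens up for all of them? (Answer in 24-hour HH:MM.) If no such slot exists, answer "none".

Keiko free within 09:00–20:30: 11:15–13:00, 14:30–14:45.
Hassan free within 09:00–20:30: 09:00–10:00, 10:45–11:15, 11:30–13:45, 15:15–16:30, 17:30–19:15.
Keiko ∩ Maya: (none).
Keiko ∩ Maya ∩ Hassan: (none).
Windows ≥ 60 min: (none).

none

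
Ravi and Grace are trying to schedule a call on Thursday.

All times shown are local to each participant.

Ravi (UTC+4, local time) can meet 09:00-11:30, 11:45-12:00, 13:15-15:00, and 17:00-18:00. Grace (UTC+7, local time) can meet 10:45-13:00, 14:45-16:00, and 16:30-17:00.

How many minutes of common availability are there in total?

105 minutes

Ravi → UTC: 05:00–07:30, 07:45–08:00, 09:15–11:00, 13:00–14:00.
Grace → UTC: 03:45–06:00, 07:45–09:00, 09:30–10:00.
Ravi ∩ Grace: 05:00–06:00, 07:45–08:00, 09:30–10:00.
Total common minutes: 60 + 15 + 30 = 105.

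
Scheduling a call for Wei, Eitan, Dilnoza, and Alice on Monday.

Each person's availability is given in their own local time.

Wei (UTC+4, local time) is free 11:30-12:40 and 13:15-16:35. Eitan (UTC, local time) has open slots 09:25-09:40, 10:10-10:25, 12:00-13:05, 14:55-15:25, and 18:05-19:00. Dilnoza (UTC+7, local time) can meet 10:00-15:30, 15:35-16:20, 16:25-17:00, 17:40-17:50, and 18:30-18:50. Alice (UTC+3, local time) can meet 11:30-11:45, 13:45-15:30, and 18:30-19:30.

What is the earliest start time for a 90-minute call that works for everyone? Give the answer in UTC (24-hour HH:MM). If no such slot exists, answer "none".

none

Wei → UTC: 07:30–08:40, 09:15–12:35.
Eitan → UTC: 09:25–09:40, 10:10–10:25, 12:00–13:05, 14:55–15:25, 18:05–19:00.
Dilnoza → UTC: 03:00–08:30, 08:35–09:20, 09:25–10:00, 10:40–10:50, 11:30–11:50.
Alice → UTC: 08:30–08:45, 10:45–12:30, 15:30–16:30.
Wei ∩ Eitan: 09:25–09:40, 10:10–10:25, 12:00–12:35.
Wei ∩ Eitan ∩ Dilnoza: 09:25–09:40.
Wei ∩ Eitan ∩ Dilnoza ∩ Alice: (none).
Windows ≥ 90 min: (none).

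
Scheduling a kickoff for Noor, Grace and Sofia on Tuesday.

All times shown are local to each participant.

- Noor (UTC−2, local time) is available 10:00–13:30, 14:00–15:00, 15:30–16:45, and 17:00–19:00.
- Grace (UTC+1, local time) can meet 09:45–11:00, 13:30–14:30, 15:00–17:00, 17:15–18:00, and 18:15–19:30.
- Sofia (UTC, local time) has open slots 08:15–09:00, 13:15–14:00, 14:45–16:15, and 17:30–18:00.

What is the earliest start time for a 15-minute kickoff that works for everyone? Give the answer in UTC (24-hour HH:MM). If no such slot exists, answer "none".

13:15

Noor → UTC: 12:00–15:30, 16:00–17:00, 17:30–18:45, 19:00–21:00.
Grace → UTC: 08:45–10:00, 12:30–13:30, 14:00–16:00, 16:15–17:00, 17:15–18:30.
Sofia → UTC: 08:15–09:00, 13:15–14:00, 14:45–16:15, 17:30–18:00.
Noor ∩ Grace: 12:30–13:30, 14:00–15:30, 16:15–17:00, 17:30–18:30.
Noor ∩ Grace ∩ Sofia: 13:15–13:30, 14:45–15:30, 17:30–18:00.
Windows ≥ 15 min: 13:15–13:30, 14:45–15:30, 17:30–18:00.
Earliest such window starts at 13:15.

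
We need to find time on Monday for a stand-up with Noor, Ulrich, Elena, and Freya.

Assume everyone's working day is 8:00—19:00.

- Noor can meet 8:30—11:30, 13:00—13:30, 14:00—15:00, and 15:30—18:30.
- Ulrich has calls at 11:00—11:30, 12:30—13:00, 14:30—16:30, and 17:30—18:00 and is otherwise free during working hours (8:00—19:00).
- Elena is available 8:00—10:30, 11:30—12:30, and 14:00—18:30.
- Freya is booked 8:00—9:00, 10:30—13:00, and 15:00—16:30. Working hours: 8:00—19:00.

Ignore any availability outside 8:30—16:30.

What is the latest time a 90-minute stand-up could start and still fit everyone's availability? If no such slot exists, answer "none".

Ulrich free within 08:00–19:00: 08:00–11:00, 11:30–12:30, 13:00–14:30, 16:30–17:30, 18:00–19:00.
Freya free within 08:00–19:00: 09:00–10:30, 13:00–15:00, 16:30–19:00.
Noor ∩ Ulrich: 08:30–11:00, 13:00–13:30, 14:00–14:30, 16:30–17:30, 18:00–18:30.
Noor ∩ Ulrich ∩ Elena: 08:30–10:30, 14:00–14:30, 16:30–17:30, 18:00–18:30.
Noor ∩ Ulrich ∩ Elena ∩ Freya: 09:00–10:30, 14:00–14:30, 16:30–17:30, 18:00–18:30.
Restricted to 08:30–16:30: 09:00–10:30, 14:00–14:30.
Windows ≥ 90 min: 09:00–10:30.
Latest start in the last window 09:00–10:30 is 10:30 − 90 min = 09:00.

09:00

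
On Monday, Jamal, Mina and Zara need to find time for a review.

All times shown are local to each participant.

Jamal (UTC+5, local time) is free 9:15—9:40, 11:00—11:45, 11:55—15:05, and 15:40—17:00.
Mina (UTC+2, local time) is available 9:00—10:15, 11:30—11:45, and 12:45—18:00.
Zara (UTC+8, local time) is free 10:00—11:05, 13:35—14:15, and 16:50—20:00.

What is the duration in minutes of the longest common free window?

75 minutes

Jamal → UTC: 04:15–04:40, 06:00–06:45, 06:55–10:05, 10:40–12:00.
Mina → UTC: 07:00–08:15, 09:30–09:45, 10:45–16:00.
Zara → UTC: 02:00–03:05, 05:35–06:15, 08:50–12:00.
Jamal ∩ Mina: 07:00–08:15, 09:30–09:45, 10:45–12:00.
Jamal ∩ Mina ∩ Zara: 09:30–09:45, 10:45–12:00.
Common window lengths: 15, 75 min; longest is 75.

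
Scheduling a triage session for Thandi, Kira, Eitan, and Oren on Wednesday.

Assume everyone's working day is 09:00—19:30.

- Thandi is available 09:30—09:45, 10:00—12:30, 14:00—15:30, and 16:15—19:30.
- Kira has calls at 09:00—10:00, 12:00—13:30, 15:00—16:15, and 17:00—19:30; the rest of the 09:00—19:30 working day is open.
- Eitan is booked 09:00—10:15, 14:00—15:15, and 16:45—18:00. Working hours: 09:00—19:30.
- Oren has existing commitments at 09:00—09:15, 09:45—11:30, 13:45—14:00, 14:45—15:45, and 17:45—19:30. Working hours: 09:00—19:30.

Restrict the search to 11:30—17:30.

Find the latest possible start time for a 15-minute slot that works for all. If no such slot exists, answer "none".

16:30

Kira free within 09:00–19:30: 10:00–12:00, 13:30–15:00, 16:15–17:00.
Eitan free within 09:00–19:30: 10:15–14:00, 15:15–16:45, 18:00–19:30.
Oren free within 09:00–19:30: 09:15–09:45, 11:30–13:45, 14:00–14:45, 15:45–17:45.
Thandi ∩ Kira: 10:00–12:00, 14:00–15:00, 16:15–17:00.
Thandi ∩ Kira ∩ Eitan: 10:15–12:00, 16:15–16:45.
Thandi ∩ Kira ∩ Eitan ∩ Oren: 11:30–12:00, 16:15–16:45.
Restricted to 11:30–17:30: 11:30–12:00, 16:15–16:45.
Windows ≥ 15 min: 11:30–12:00, 16:15–16:45.
Latest start in the last window 16:15–16:45 is 16:45 − 15 min = 16:30.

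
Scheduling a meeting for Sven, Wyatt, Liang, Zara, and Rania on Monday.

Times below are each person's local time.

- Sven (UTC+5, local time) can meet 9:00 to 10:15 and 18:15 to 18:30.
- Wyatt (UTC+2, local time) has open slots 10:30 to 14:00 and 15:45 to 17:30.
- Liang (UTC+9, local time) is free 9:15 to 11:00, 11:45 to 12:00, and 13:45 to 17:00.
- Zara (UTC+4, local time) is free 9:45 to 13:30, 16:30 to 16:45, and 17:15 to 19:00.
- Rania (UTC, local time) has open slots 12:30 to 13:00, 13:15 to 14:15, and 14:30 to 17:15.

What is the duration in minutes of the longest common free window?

Sven → UTC: 04:00–05:15, 13:15–13:30.
Wyatt → UTC: 08:30–12:00, 13:45–15:30.
Liang → UTC: 00:15–02:00, 02:45–03:00, 04:45–08:00.
Zara → UTC: 05:45–09:30, 12:30–12:45, 13:15–15:00.
Rania → UTC: 12:30–13:00, 13:15–14:15, 14:30–17:15.
Sven ∩ Wyatt: (none).
Sven ∩ Wyatt ∩ Liang: (none).
Sven ∩ Wyatt ∩ Liang ∩ Zara: (none).
Sven ∩ Wyatt ∩ Liang ∩ Zara ∩ Rania: (none).
No common window.

0 minutes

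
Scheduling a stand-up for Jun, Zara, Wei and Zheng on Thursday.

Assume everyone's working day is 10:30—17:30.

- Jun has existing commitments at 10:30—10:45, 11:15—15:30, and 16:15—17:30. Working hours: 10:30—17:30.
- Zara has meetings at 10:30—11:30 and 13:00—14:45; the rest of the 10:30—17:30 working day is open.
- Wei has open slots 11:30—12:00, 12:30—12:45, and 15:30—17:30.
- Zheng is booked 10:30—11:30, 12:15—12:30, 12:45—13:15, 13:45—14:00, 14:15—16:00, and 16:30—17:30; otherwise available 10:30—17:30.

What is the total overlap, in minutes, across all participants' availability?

Jun free within 10:30–17:30: 10:45–11:15, 15:30–16:15.
Zara free within 10:30–17:30: 11:30–13:00, 14:45–17:30.
Zheng free within 10:30–17:30: 11:30–12:15, 12:30–12:45, 13:15–13:45, 14:00–14:15, 16:00–16:30.
Jun ∩ Zara: 15:30–16:15.
Jun ∩ Zara ∩ Wei: 15:30–16:15.
Jun ∩ Zara ∩ Wei ∩ Zheng: 16:00–16:15.
Total common minutes: 15.

15 minutes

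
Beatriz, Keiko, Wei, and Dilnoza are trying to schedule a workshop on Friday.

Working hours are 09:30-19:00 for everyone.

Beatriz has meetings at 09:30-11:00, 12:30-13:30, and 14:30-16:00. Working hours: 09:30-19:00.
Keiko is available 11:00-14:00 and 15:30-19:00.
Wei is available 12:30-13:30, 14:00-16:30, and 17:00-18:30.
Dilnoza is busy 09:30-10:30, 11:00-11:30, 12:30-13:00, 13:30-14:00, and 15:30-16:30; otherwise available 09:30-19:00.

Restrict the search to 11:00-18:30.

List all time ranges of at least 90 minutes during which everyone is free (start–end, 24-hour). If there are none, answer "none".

Beatriz free within 09:30–19:00: 11:00–12:30, 13:30–14:30, 16:00–19:00.
Dilnoza free within 09:30–19:00: 10:30–11:00, 11:30–12:30, 13:00–13:30, 14:00–15:30, 16:30–19:00.
Beatriz ∩ Keiko: 11:00–12:30, 13:30–14:00, 16:00–19:00.
Beatriz ∩ Keiko ∩ Wei: 16:00–16:30, 17:00–18:30.
Beatriz ∩ Keiko ∩ Wei ∩ Dilnoza: 17:00–18:30.
Restricted to 11:00–18:30: 17:00–18:30.
Windows ≥ 90 min: 17:00–18:30.

17:00–18:30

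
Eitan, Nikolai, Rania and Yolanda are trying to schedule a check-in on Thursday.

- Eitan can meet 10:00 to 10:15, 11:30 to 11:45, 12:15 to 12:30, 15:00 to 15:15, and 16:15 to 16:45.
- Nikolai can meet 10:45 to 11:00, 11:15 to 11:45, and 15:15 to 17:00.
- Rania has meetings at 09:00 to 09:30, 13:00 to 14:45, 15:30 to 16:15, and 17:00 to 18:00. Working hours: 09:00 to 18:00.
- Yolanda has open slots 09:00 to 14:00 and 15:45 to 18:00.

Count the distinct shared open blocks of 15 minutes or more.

Rania free within 09:00–18:00: 09:30–13:00, 14:45–15:30, 16:15–17:00.
Eitan ∩ Nikolai: 11:30–11:45, 16:15–16:45.
Eitan ∩ Nikolai ∩ Rania: 11:30–11:45, 16:15–16:45.
Eitan ∩ Nikolai ∩ Rania ∩ Yolanda: 11:30–11:45, 16:15–16:45.
Windows ≥ 15 min: 11:30–11:45, 16:15–16:45.
That's 2 windows.

2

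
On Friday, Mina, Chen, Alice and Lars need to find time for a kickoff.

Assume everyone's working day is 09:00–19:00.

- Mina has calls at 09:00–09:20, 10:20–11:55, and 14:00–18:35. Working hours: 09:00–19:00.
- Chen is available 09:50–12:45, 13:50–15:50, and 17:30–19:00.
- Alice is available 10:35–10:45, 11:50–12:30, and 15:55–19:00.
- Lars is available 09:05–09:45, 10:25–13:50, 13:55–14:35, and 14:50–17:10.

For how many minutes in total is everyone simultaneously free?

35 minutes

Mina free within 09:00–19:00: 09:20–10:20, 11:55–14:00, 18:35–19:00.
Mina ∩ Chen: 09:50–10:20, 11:55–12:45, 13:50–14:00, 18:35–19:00.
Mina ∩ Chen ∩ Alice: 11:55–12:30, 18:35–19:00.
Mina ∩ Chen ∩ Alice ∩ Lars: 11:55–12:30.
Total common minutes: 35.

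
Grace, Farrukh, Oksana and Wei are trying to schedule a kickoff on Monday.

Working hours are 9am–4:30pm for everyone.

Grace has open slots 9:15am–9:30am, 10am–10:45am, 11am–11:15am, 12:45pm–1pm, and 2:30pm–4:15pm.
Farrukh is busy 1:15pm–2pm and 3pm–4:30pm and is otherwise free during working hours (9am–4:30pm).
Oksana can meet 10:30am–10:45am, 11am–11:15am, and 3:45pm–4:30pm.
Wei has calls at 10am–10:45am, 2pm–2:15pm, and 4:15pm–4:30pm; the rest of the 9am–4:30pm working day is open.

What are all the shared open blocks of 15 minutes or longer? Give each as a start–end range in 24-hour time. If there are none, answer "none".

11:00–11:15

Farrukh free within 09:00–16:30: 09:00–13:15, 14:00–15:00.
Wei free within 09:00–16:30: 09:00–10:00, 10:45–14:00, 14:15–16:15.
Grace ∩ Farrukh: 09:15–09:30, 10:00–10:45, 11:00–11:15, 12:45–13:00, 14:30–15:00.
Grace ∩ Farrukh ∩ Oksana: 10:30–10:45, 11:00–11:15.
Grace ∩ Farrukh ∩ Oksana ∩ Wei: 11:00–11:15.
Windows ≥ 15 min: 11:00–11:15.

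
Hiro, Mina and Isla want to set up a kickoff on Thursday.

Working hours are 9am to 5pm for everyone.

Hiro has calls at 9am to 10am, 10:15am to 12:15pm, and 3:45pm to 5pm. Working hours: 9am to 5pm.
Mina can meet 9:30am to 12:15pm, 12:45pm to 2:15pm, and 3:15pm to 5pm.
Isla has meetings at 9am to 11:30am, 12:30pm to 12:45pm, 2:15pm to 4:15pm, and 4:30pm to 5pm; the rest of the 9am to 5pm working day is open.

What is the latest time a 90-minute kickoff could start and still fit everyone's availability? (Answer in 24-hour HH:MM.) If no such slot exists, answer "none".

Hiro free within 09:00–17:00: 10:00–10:15, 12:15–15:45.
Isla free within 09:00–17:00: 11:30–12:30, 12:45–14:15, 16:15–16:30.
Hiro ∩ Mina: 10:00–10:15, 12:45–14:15, 15:15–15:45.
Hiro ∩ Mina ∩ Isla: 12:45–14:15.
Windows ≥ 90 min: 12:45–14:15.
Latest start in the last window 12:45–14:15 is 14:15 − 90 min = 12:45.

12:45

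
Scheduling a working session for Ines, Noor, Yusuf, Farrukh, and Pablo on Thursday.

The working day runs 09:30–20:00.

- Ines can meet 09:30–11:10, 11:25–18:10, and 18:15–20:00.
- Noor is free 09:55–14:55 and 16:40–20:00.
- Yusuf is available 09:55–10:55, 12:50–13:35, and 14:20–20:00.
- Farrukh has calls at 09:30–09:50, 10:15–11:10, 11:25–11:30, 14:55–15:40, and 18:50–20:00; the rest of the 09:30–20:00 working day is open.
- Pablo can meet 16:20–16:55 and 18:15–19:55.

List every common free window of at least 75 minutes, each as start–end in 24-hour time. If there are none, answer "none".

none

Farrukh free within 09:30–20:00: 09:50–10:15, 11:10–11:25, 11:30–14:55, 15:40–18:50.
Ines ∩ Noor: 09:55–11:10, 11:25–14:55, 16:40–18:10, 18:15–20:00.
Ines ∩ Noor ∩ Yusuf: 09:55–10:55, 12:50–13:35, 14:20–14:55, 16:40–18:10, 18:15–20:00.
Ines ∩ Noor ∩ Yusuf ∩ Farrukh: 09:55–10:15, 12:50–13:35, 14:20–14:55, 16:40–18:10, 18:15–18:50.
Ines ∩ Noor ∩ Yusuf ∩ Farrukh ∩ Pablo: 16:40–16:55, 18:15–18:50.
Windows ≥ 75 min: (none).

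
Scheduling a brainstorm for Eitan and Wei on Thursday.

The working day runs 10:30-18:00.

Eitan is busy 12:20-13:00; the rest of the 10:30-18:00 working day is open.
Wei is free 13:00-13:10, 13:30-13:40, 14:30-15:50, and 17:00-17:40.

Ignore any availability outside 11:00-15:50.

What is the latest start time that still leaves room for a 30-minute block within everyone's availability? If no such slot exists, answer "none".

Eitan free within 10:30–18:00: 10:30–12:20, 13:00–18:00.
Eitan ∩ Wei: 13:00–13:10, 13:30–13:40, 14:30–15:50, 17:00–17:40.
Restricted to 11:00–15:50: 13:00–13:10, 13:30–13:40, 14:30–15:50.
Windows ≥ 30 min: 14:30–15:50.
Latest start in the last window 14:30–15:50 is 15:50 − 30 min = 15:20.

15:20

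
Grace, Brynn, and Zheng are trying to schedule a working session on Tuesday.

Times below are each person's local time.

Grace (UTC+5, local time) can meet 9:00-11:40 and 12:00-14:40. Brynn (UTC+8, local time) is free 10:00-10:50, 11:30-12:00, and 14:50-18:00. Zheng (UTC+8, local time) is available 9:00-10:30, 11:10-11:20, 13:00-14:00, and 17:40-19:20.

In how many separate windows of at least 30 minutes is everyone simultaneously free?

Grace → UTC: 04:00–06:40, 07:00–09:40.
Brynn → UTC: 02:00–02:50, 03:30–04:00, 06:50–10:00.
Zheng → UTC: 01:00–02:30, 03:10–03:20, 05:00–06:00, 09:40–11:20.
Grace ∩ Brynn: 07:00–09:40.
Grace ∩ Brynn ∩ Zheng: (none).
Windows ≥ 30 min: (none).
That's 0 windows.

0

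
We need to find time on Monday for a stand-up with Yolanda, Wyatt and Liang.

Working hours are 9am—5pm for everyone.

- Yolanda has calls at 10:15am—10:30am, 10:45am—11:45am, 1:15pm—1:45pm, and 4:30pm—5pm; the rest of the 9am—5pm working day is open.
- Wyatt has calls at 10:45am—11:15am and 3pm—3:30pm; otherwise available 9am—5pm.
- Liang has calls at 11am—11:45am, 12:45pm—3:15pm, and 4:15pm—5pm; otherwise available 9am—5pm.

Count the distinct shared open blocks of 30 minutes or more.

3

Yolanda free within 09:00–17:00: 09:00–10:15, 10:30–10:45, 11:45–13:15, 13:45–16:30.
Wyatt free within 09:00–17:00: 09:00–10:45, 11:15–15:00, 15:30–17:00.
Liang free within 09:00–17:00: 09:00–11:00, 11:45–12:45, 15:15–16:15.
Yolanda ∩ Wyatt: 09:00–10:15, 10:30–10:45, 11:45–13:15, 13:45–15:00, 15:30–16:30.
Yolanda ∩ Wyatt ∩ Liang: 09:00–10:15, 10:30–10:45, 11:45–12:45, 15:30–16:15.
Windows ≥ 30 min: 09:00–10:15, 11:45–12:45, 15:30–16:15.
That's 3 windows.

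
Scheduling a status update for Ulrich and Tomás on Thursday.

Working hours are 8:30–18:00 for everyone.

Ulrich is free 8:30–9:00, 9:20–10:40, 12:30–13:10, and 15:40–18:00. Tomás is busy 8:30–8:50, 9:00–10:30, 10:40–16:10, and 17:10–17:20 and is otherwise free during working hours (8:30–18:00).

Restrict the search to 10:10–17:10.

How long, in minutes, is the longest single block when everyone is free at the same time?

60 minutes

Tomás free within 08:30–18:00: 08:50–09:00, 10:30–10:40, 16:10–17:10, 17:20–18:00.
Ulrich ∩ Tomás: 08:50–09:00, 10:30–10:40, 16:10–17:10, 17:20–18:00.
Restricted to 10:10–17:10: 10:30–10:40, 16:10–17:10.
Common window lengths: 10, 60 min; longest is 60.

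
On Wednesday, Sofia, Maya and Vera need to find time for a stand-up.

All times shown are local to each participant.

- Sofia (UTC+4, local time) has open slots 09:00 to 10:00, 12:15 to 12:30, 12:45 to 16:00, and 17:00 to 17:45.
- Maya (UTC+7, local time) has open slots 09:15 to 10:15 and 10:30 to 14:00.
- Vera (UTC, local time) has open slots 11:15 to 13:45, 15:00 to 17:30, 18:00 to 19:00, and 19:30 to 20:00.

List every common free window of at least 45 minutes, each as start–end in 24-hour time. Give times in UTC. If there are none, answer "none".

Sofia → UTC: 05:00–06:00, 08:15–08:30, 08:45–12:00, 13:00–13:45.
Maya → UTC: 02:15–03:15, 03:30–07:00.
Vera → UTC: 11:15–13:45, 15:00–17:30, 18:00–19:00, 19:30–20:00.
Sofia ∩ Maya: 05:00–06:00.
Sofia ∩ Maya ∩ Vera: (none).
Windows ≥ 45 min: (none).

none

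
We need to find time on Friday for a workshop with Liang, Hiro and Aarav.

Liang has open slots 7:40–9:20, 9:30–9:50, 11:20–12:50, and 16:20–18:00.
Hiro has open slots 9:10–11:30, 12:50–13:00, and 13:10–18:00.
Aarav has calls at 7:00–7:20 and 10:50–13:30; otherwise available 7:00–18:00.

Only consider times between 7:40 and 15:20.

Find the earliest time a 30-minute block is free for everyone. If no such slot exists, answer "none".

none

Aarav free within 07:00–18:00: 07:20–10:50, 13:30–18:00.
Liang ∩ Hiro: 09:10–09:20, 09:30–09:50, 11:20–11:30, 16:20–18:00.
Liang ∩ Hiro ∩ Aarav: 09:10–09:20, 09:30–09:50, 16:20–18:00.
Restricted to 07:40–15:20: 09:10–09:20, 09:30–09:50.
Windows ≥ 30 min: (none).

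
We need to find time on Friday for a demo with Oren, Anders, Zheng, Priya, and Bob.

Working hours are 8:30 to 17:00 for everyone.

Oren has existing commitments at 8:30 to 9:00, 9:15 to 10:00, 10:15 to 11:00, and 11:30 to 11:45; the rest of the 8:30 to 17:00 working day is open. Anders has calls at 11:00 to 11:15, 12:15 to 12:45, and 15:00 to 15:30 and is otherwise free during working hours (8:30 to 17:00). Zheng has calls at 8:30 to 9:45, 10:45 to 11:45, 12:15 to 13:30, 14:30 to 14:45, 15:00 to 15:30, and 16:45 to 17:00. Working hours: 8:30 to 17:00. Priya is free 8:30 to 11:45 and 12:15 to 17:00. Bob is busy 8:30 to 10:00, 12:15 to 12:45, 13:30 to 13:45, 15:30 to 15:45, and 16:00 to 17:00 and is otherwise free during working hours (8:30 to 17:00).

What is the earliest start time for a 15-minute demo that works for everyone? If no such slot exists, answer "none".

Oren free within 08:30–17:00: 09:00–09:15, 10:00–10:15, 11:00–11:30, 11:45–17:00.
Anders free within 08:30–17:00: 08:30–11:00, 11:15–12:15, 12:45–15:00, 15:30–17:00.
Zheng free within 08:30–17:00: 09:45–10:45, 11:45–12:15, 13:30–14:30, 14:45–15:00, 15:30–16:45.
Bob free within 08:30–17:00: 10:00–12:15, 12:45–13:30, 13:45–15:30, 15:45–16:00.
Oren ∩ Anders: 09:00–09:15, 10:00–10:15, 11:15–11:30, 11:45–12:15, 12:45–15:00, 15:30–17:00.
Oren ∩ Anders ∩ Zheng: 10:00–10:15, 11:45–12:15, 13:30–14:30, 14:45–15:00, 15:30–16:45.
Oren ∩ Anders ∩ Zheng ∩ Priya: 10:00–10:15, 13:30–14:30, 14:45–15:00, 15:30–16:45.
Oren ∩ Anders ∩ Zheng ∩ Priya ∩ Bob: 10:00–10:15, 13:45–14:30, 14:45–15:00, 15:45–16:00.
Windows ≥ 15 min: 10:00–10:15, 13:45–14:30, 14:45–15:00, 15:45–16:00.
Earliest such window starts at 10:00.

10:00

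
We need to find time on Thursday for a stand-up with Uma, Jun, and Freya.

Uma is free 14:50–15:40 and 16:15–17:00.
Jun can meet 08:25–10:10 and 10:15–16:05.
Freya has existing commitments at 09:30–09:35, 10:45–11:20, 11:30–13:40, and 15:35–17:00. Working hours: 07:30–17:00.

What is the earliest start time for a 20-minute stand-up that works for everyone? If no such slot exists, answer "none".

14:50

Freya free within 07:30–17:00: 07:30–09:30, 09:35–10:45, 11:20–11:30, 13:40–15:35.
Uma ∩ Jun: 14:50–15:40.
Uma ∩ Jun ∩ Freya: 14:50–15:35.
Windows ≥ 20 min: 14:50–15:35.
Earliest such window starts at 14:50.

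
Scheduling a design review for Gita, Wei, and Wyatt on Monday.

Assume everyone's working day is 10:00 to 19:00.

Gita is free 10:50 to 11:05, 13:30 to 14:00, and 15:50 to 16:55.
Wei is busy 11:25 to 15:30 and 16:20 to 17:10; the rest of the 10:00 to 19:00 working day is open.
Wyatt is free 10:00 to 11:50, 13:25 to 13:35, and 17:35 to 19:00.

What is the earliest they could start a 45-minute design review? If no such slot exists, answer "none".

none

Wei free within 10:00–19:00: 10:00–11:25, 15:30–16:20, 17:10–19:00.
Gita ∩ Wei: 10:50–11:05, 15:50–16:20.
Gita ∩ Wei ∩ Wyatt: 10:50–11:05.
Windows ≥ 45 min: (none).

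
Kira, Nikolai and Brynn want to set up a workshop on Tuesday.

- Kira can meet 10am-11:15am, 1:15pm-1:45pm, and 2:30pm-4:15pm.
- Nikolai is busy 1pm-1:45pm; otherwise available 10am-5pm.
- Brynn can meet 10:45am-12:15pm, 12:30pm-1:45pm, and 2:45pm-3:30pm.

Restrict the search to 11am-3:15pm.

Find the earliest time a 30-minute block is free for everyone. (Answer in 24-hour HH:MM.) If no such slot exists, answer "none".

Nikolai free within 10:00–17:00: 10:00–13:00, 13:45–17:00.
Kira ∩ Nikolai: 10:00–11:15, 14:30–16:15.
Kira ∩ Nikolai ∩ Brynn: 10:45–11:15, 14:45–15:30.
Restricted to 11:00–15:15: 11:00–11:15, 14:45–15:15.
Windows ≥ 30 min: 14:45–15:15.
Earliest such window starts at 14:45.

14:45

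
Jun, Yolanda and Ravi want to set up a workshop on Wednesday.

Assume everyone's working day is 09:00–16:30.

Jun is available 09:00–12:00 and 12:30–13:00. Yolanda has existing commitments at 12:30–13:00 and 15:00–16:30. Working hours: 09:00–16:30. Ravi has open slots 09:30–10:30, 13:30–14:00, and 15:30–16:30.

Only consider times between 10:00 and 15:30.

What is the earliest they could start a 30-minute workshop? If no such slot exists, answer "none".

10:00

Yolanda free within 09:00–16:30: 09:00–12:30, 13:00–15:00.
Jun ∩ Yolanda: 09:00–12:00.
Jun ∩ Yolanda ∩ Ravi: 09:30–10:30.
Restricted to 10:00–15:30: 10:00–10:30.
Windows ≥ 30 min: 10:00–10:30.
Earliest such window starts at 10:00.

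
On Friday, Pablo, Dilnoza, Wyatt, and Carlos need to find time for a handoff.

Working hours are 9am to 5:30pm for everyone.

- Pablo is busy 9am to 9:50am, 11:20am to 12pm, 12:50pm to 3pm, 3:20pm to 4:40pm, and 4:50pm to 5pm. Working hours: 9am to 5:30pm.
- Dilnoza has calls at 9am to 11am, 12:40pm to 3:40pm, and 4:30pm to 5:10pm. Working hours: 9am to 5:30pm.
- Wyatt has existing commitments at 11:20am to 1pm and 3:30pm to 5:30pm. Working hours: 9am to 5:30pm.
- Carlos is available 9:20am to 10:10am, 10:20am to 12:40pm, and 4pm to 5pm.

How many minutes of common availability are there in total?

20 minutes

Pablo free within 09:00–17:30: 09:50–11:20, 12:00–12:50, 15:00–15:20, 16:40–16:50, 17:00–17:30.
Dilnoza free within 09:00–17:30: 11:00–12:40, 15:40–16:30, 17:10–17:30.
Wyatt free within 09:00–17:30: 09:00–11:20, 13:00–15:30.
Pablo ∩ Dilnoza: 11:00–11:20, 12:00–12:40, 17:10–17:30.
Pablo ∩ Dilnoza ∩ Wyatt: 11:00–11:20.
Pablo ∩ Dilnoza ∩ Wyatt ∩ Carlos: 11:00–11:20.
Total common minutes: 20.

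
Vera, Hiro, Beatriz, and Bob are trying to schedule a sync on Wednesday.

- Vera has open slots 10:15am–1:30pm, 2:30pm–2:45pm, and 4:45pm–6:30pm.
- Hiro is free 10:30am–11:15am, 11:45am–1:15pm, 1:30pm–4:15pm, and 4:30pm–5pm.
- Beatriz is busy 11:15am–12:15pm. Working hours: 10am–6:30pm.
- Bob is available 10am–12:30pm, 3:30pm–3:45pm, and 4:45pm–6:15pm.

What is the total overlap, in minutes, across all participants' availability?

75 minutes

Beatriz free within 10:00–18:30: 10:00–11:15, 12:15–18:30.
Vera ∩ Hiro: 10:30–11:15, 11:45–13:15, 14:30–14:45, 16:45–17:00.
Vera ∩ Hiro ∩ Beatriz: 10:30–11:15, 12:15–13:15, 14:30–14:45, 16:45–17:00.
Vera ∩ Hiro ∩ Beatriz ∩ Bob: 10:30–11:15, 12:15–12:30, 16:45–17:00.
Total common minutes: 45 + 15 + 15 = 75.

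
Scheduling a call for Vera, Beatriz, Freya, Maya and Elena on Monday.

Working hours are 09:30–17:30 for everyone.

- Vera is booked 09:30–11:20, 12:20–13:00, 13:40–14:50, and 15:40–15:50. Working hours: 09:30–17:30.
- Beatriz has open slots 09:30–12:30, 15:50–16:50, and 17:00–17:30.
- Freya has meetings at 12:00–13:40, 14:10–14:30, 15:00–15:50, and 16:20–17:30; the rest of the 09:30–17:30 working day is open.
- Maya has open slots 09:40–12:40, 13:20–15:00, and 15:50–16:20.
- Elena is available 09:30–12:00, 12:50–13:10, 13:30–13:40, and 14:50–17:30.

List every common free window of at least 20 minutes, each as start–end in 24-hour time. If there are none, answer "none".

Vera free within 09:30–17:30: 11:20–12:20, 13:00–13:40, 14:50–15:40, 15:50–17:30.
Freya free within 09:30–17:30: 09:30–12:00, 13:40–14:10, 14:30–15:00, 15:50–16:20.
Vera ∩ Beatriz: 11:20–12:20, 15:50–16:50, 17:00–17:30.
Vera ∩ Beatriz ∩ Freya: 11:20–12:00, 15:50–16:20.
Vera ∩ Beatriz ∩ Freya ∩ Maya: 11:20–12:00, 15:50–16:20.
Vera ∩ Beatriz ∩ Freya ∩ Maya ∩ Elena: 11:20–12:00, 15:50–16:20.
Windows ≥ 20 min: 11:20–12:00, 15:50–16:20.

11:20–12:00, 15:50–16:20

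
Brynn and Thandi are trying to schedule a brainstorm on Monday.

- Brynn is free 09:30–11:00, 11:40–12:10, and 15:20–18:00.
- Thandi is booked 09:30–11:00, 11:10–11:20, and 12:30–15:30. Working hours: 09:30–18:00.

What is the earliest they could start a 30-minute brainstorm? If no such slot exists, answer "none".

Thandi free within 09:30–18:00: 11:00–11:10, 11:20–12:30, 15:30–18:00.
Brynn ∩ Thandi: 11:40–12:10, 15:30–18:00.
Windows ≥ 30 min: 11:40–12:10, 15:30–18:00.
Earliest such window starts at 11:40.

11:40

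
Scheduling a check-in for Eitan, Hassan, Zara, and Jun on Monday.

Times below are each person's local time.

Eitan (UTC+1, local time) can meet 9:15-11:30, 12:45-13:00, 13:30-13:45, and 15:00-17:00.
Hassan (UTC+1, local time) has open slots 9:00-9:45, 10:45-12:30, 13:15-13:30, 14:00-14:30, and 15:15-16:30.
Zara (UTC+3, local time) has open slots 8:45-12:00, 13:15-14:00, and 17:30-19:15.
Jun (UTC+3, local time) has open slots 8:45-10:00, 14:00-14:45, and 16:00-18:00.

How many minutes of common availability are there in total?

30 minutes

Eitan → UTC: 08:15–10:30, 11:45–12:00, 12:30–12:45, 14:00–16:00.
Hassan → UTC: 08:00–08:45, 09:45–11:30, 12:15–12:30, 13:00–13:30, 14:15–15:30.
Zara → UTC: 05:45–09:00, 10:15–11:00, 14:30–16:15.
Jun → UTC: 05:45–07:00, 11:00–11:45, 13:00–15:00.
Eitan ∩ Hassan: 08:15–08:45, 09:45–10:30, 14:15–15:30.
Eitan ∩ Hassan ∩ Zara: 08:15–08:45, 10:15–10:30, 14:30–15:30.
Eitan ∩ Hassan ∩ Zara ∩ Jun: 14:30–15:00.
Total common minutes: 30.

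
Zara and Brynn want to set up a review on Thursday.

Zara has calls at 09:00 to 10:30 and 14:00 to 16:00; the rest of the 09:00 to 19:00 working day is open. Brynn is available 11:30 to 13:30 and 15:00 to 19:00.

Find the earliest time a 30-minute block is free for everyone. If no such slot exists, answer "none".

Zara free within 09:00–19:00: 10:30–14:00, 16:00–19:00.
Zara ∩ Brynn: 11:30–13:30, 16:00–19:00.
Windows ≥ 30 min: 11:30–13:30, 16:00–19:00.
Earliest such window starts at 11:30.

11:30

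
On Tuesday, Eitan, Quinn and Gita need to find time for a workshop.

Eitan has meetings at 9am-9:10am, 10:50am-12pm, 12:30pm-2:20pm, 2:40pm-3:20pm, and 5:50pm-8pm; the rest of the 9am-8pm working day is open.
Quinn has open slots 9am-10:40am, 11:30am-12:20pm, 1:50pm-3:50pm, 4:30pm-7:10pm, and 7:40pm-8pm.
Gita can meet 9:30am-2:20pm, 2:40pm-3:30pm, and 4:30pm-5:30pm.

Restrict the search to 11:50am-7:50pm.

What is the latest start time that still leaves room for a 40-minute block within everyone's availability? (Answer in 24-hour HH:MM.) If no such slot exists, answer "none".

16:50

Eitan free within 09:00–20:00: 09:10–10:50, 12:00–12:30, 14:20–14:40, 15:20–17:50.
Eitan ∩ Quinn: 09:10–10:40, 12:00–12:20, 14:20–14:40, 15:20–15:50, 16:30–17:50.
Eitan ∩ Quinn ∩ Gita: 09:30–10:40, 12:00–12:20, 15:20–15:30, 16:30–17:30.
Restricted to 11:50–19:50: 12:00–12:20, 15:20–15:30, 16:30–17:30.
Windows ≥ 40 min: 16:30–17:30.
Latest start in the last window 16:30–17:30 is 17:30 − 40 min = 16:50.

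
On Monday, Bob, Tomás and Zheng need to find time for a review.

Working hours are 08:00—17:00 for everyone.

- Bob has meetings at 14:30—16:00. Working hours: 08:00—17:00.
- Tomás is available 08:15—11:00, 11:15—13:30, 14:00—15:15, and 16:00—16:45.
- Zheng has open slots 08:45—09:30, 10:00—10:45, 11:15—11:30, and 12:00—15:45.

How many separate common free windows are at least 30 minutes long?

Bob free within 08:00–17:00: 08:00–14:30, 16:00–17:00.
Bob ∩ Tomás: 08:15–11:00, 11:15–13:30, 14:00–14:30, 16:00–16:45.
Bob ∩ Tomás ∩ Zheng: 08:45–09:30, 10:00–10:45, 11:15–11:30, 12:00–13:30, 14:00–14:30.
Windows ≥ 30 min: 08:45–09:30, 10:00–10:45, 12:00–13:30, 14:00–14:30.
That's 4 windows.

4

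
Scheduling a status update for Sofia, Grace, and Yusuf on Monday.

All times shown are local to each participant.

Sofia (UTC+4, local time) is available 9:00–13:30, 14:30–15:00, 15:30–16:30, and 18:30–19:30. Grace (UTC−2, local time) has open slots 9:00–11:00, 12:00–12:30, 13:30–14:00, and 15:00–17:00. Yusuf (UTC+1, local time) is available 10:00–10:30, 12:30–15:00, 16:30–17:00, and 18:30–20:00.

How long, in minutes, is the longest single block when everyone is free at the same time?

60 minutes

Sofia → UTC: 05:00–09:30, 10:30–11:00, 11:30–12:30, 14:30–15:30.
Grace → UTC: 11:00–13:00, 14:00–14:30, 15:30–16:00, 17:00–19:00.
Yusuf → UTC: 09:00–09:30, 11:30–14:00, 15:30–16:00, 17:30–19:00.
Sofia ∩ Grace: 11:30–12:30.
Sofia ∩ Grace ∩ Yusuf: 11:30–12:30.
Single common window of 60 minutes.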